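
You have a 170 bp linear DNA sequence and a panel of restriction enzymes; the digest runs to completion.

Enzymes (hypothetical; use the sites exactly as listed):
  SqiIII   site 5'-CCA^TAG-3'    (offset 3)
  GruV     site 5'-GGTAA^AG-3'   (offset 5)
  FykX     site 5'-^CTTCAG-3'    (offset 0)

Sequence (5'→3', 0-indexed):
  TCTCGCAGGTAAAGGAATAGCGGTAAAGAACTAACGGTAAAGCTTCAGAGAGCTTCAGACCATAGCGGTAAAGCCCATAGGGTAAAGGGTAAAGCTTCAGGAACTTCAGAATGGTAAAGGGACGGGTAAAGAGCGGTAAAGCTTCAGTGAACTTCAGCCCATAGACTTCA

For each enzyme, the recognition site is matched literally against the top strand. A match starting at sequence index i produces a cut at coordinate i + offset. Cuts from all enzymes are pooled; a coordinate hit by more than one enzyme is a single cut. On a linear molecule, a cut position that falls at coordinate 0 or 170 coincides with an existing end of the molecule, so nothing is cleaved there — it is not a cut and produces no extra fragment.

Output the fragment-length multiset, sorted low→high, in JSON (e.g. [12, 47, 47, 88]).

[2,2,2,6,7,8,9,9,9,10,10,10,10,10,12,12,14,14,14]

Site scan:
  SqiIII (CCATAG, off=3): starts [59, 74, 158] → cuts [62, 77, 161]
  GruV (GGTAAAG, off=5): starts [7, 21, 35, 66, 80, 87, 112, 124, 134] → cuts [12, 26, 40, 71, 85, 92, 117, 129, 139]
  FykX (CTTCAG, off=0): starts [42, 52, 94, 103, 141, 151] → cuts [42, 52, 94, 103, 141, 151]

Pooled cuts: [12, 26, 40, 42, 52, 62, 71, 77, 85, 92, 94, 103, 117, 129, 139, 141, 151, 161]

Fragments:
  [0,12): 12 bp
  [12,26): 14 bp
  [26,40): 14 bp
  [40,42): 2 bp
  [42,52): 10 bp
  [52,62): 10 bp
  [62,71): 9 bp
  [71,77): 6 bp
  [77,85): 8 bp
  [85,92): 7 bp
  [92,94): 2 bp
  [94,103): 9 bp
  [103,117): 14 bp
  [117,129): 12 bp
  [129,139): 10 bp
  [139,141): 2 bp
  [141,151): 10 bp
  [151,161): 10 bp
  [161,170): 9 bp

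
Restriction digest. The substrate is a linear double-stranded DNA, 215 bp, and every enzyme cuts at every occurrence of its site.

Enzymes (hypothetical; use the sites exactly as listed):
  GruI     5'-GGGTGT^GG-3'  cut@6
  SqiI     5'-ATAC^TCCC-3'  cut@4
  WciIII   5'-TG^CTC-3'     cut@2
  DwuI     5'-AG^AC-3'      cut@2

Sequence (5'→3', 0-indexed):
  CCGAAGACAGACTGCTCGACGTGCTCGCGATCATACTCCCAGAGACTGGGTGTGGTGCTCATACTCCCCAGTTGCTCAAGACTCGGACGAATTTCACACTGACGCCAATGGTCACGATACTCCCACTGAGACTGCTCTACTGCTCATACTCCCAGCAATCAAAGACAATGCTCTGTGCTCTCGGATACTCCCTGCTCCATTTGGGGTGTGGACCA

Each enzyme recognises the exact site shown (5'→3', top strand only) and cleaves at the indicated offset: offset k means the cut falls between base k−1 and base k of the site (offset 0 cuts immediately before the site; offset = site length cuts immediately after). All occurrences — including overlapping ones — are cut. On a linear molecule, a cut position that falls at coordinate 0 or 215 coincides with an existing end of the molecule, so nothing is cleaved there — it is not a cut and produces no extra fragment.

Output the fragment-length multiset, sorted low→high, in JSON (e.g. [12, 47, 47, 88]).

Site scan:
  GruI GGGTGTGG/6: at [47, 203] ⇒ [53, 209]
  SqiI ATACTCCC/4: at [32, 60, 116, 145, 184] ⇒ [36, 64, 120, 149, 188]
  WciIII TGCTC/2: at [12, 21, 55, 72, 132, 140, 168, 175, 192] ⇒ [14, 23, 57, 74, 134, 142, 170, 177, 194]
  DwuI AGAC/2: at [4, 8, 42, 78, 128, 162] ⇒ [6, 10, 44, 80, 130, 164]

Pooled cuts: [6, 10, 14, 23, 36, 44, 53, 57, 64, 74, 80, 120, 130, 134, 142, 149, 164, 170, 177, 188, 194, 209]

Fragment lengths:
  [0,6): 6 bp
  [6,10): 4 bp
  [10,14): 4 bp
  [14,23): 9 bp
  [23,36): 13 bp
  [36,44): 8 bp
  [44,53): 9 bp
  [53,57): 4 bp
  [57,64): 7 bp
  [64,74): 10 bp
  [74,80): 6 bp
  [80,120): 40 bp
  [120,130): 10 bp
  [130,134): 4 bp
  [134,142): 8 bp
  [142,149): 7 bp
  [149,164): 15 bp
  [164,170): 6 bp
  [170,177): 7 bp
  [177,188): 11 bp
  [188,194): 6 bp
  [194,209): 15 bp
  [209,215): 6 bp

[4,4,4,4,6,6,6,6,6,7,7,7,8,8,9,9,10,10,11,13,15,15,40]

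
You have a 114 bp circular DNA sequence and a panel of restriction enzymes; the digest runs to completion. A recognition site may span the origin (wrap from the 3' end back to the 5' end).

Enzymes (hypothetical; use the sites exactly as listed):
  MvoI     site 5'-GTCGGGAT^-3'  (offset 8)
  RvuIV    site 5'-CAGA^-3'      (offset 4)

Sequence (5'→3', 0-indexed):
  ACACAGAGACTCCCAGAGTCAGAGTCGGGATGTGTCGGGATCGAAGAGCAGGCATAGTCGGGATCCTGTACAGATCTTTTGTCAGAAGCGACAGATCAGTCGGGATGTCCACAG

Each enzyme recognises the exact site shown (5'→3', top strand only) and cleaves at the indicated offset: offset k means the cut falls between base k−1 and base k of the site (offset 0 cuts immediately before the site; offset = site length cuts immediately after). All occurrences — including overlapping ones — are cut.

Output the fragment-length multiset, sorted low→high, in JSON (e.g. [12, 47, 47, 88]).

Per-enzyme occurrences:
  MvoI GTCGGGAT/8: at [23, 33, 56, 98] ⇒ [31, 41, 64, 106]
  RvuIV CAGA/4: at [3, 13, 19, 70, 82, 91, 111] ⇒ [1, 7, 17, 23, 74, 86, 95]

All cut coordinates (distinct, sorted): [1, 7, 17, 23, 31, 41, 64, 74, 86, 95, 106]

Fragments:
  1→7: 6 bp
  7→17: 10 bp
  17→23: 6 bp
  23→31: 8 bp
  31→41: 10 bp
  41→64: 23 bp
  64→74: 10 bp
  74→86: 12 bp
  86→95: 9 bp
  95→106: 11 bp
  106→1 (wrap): 114-106+1 = 9 bp

[6,6,8,9,9,10,10,10,11,12,23]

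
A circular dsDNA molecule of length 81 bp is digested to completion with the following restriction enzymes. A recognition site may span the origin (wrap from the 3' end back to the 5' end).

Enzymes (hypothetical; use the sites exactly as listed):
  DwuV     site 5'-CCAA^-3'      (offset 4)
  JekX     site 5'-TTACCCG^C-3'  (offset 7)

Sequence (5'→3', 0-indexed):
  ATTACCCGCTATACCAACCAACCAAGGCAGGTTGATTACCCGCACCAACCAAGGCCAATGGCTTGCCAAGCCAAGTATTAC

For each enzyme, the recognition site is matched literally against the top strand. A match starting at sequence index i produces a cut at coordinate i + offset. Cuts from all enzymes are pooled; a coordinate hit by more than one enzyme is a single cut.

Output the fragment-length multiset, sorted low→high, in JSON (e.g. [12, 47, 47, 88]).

[4,4,4,5,6,6,9,11,15,17]

Site scan:
  DwuV CCAA/4: at [13, 17, 21, 44, 48, 54, 65, 70] ⇒ [17, 21, 25, 48, 52, 58, 69, 74]
  JekX TTACCCGC/7: at [1, 35] ⇒ [8, 42]

Pooled cuts: [8, 17, 21, 25, 42, 48, 52, 58, 69, 74]

Fragment lengths:
  8→17: 9 bp
  17→21: 4 bp
  21→25: 4 bp
  25→42: 17 bp
  42→48: 6 bp
  48→52: 4 bp
  52→58: 6 bp
  58→69: 11 bp
  69→74: 5 bp
  74→8 (wrap): 81-74+8 = 15 bp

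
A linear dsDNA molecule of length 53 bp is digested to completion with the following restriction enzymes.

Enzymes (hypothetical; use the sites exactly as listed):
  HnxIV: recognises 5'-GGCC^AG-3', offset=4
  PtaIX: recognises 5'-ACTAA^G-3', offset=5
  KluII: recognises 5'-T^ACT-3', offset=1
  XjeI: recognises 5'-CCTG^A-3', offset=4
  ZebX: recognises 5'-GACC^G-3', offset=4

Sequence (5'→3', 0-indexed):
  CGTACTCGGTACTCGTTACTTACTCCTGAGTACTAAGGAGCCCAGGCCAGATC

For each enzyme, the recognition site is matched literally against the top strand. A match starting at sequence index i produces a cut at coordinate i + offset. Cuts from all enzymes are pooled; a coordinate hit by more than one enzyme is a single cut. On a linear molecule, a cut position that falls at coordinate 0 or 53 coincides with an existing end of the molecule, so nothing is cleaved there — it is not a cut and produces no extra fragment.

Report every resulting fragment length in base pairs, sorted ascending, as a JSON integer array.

Per-enzyme occurrences:
  HnxIV (GGCCAG, off=4): starts [44] → cuts [48]
  PtaIX (ACTAAG, off=5): starts [31] → cuts [36]
  KluII (TACT, off=1): starts [2, 9, 16, 20, 30] → cuts [3, 10, 17, 21, 31]
  XjeI (CCTGA, off=4): starts [24] → cuts [28]
  ZebX (GACCG, off=4): no sites

All cut coordinates (distinct, sorted): [3, 10, 17, 21, 28, 31, 36, 48]

Fragments:
  [0,3): 3 bp
  [3,10): 7 bp
  [10,17): 7 bp
  [17,21): 4 bp
  [21,28): 7 bp
  [28,31): 3 bp
  [31,36): 5 bp
  [36,48): 12 bp
  [48,53): 5 bp

[3,3,4,5,5,7,7,7,12]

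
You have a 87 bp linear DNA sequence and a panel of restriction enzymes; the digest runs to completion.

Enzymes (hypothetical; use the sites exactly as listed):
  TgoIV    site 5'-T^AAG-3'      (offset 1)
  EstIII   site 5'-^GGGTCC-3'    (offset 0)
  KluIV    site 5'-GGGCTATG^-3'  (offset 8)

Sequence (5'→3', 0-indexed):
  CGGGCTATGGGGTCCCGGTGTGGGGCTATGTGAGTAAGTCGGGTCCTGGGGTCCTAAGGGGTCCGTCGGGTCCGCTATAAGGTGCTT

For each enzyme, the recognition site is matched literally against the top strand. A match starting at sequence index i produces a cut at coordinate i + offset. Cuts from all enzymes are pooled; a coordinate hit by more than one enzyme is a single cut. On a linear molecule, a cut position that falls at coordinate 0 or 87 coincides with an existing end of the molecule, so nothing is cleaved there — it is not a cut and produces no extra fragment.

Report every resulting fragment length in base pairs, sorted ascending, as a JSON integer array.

[3,5,5,7,8,9,9,9,11,21]

Scan for sites:
  TgoIV (TAAG, off=1): starts [34, 54, 77] → cuts [35, 55, 78]
  EstIII (GGGTCC, off=0): starts [9, 40, 48, 58, 67] → cuts [9, 40, 48, 58, 67]
  KluIV (GGGCTATG, off=8): starts [1, 22] → cuts [9, 30]

All cut coordinates (distinct, sorted): [9, 30, 35, 40, 48, 55, 58, 67, 78]

Fragments:
  [0,9): 9 bp
  [9,30): 21 bp
  [30,35): 5 bp
  [35,40): 5 bp
  [40,48): 8 bp
  [48,55): 7 bp
  [55,58): 3 bp
  [58,67): 9 bp
  [67,78): 11 bp
  [78,87): 9 bp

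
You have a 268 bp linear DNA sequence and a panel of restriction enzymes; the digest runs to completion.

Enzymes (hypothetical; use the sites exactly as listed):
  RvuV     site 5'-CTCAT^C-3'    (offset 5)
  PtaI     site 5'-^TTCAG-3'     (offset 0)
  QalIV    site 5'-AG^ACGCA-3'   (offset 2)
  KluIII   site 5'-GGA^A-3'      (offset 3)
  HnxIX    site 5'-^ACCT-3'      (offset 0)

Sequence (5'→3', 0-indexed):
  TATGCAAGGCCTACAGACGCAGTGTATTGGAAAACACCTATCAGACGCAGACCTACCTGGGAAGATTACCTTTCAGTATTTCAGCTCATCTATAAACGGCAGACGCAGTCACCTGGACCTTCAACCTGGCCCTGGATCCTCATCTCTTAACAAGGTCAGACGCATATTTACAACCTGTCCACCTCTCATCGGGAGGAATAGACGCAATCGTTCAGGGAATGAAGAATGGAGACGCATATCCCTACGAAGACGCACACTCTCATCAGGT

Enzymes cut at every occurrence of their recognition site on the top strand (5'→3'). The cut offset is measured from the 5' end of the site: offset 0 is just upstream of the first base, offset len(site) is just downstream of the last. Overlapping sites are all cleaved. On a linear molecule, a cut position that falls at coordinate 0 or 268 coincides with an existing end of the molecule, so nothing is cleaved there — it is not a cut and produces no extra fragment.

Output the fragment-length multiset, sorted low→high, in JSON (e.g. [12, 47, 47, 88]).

[4,4,4,4,5,5,6,6,7,8,8,8,8,8,8,9,9,9,10,13,13,13,14,15,16,16,18,20]

Site scan:
  RvuV CTCATC/5: at [84, 138, 184, 258] ⇒ [89, 143, 189, 263]
  PtaI TTCAG/0: at [71, 79, 210] ⇒ [71, 79, 210]
  QalIV AGACGCA/2: at [14, 42, 100, 157, 199, 229, 247] ⇒ [16, 44, 102, 159, 201, 231, 249]
  KluIII GGAA/3: at [28, 59, 194, 215] ⇒ [31, 62, 197, 218]
  HnxIX ACCT/0: at [35, 50, 54, 67, 110, 116, 123, 172, 180] ⇒ [35, 50, 54, 67, 110, 116, 123, 172, 180]

Pooled cuts: [16, 31, 35, 44, 50, 54, 62, 67, 71, 79, 89, 102, 110, 116, 123, 143, 159, 172, 180, 189, 197, 201, 210, 218, 231, 249, 263]

Fragments:
  [0,16): 16 bp
  [16,31): 15 bp
  [31,35): 4 bp
  [35,44): 9 bp
  [44,50): 6 bp
  [50,54): 4 bp
  [54,62): 8 bp
  [62,67): 5 bp
  [67,71): 4 bp
  [71,79): 8 bp
  [79,89): 10 bp
  [89,102): 13 bp
  [102,110): 8 bp
  [110,116): 6 bp
  [116,123): 7 bp
  [123,143): 20 bp
  [143,159): 16 bp
  [159,172): 13 bp
  [172,180): 8 bp
  [180,189): 9 bp
  [189,197): 8 bp
  [197,201): 4 bp
  [201,210): 9 bp
  [210,218): 8 bp
  [218,231): 13 bp
  [231,249): 18 bp
  [249,263): 14 bp
  [263,268): 5 bp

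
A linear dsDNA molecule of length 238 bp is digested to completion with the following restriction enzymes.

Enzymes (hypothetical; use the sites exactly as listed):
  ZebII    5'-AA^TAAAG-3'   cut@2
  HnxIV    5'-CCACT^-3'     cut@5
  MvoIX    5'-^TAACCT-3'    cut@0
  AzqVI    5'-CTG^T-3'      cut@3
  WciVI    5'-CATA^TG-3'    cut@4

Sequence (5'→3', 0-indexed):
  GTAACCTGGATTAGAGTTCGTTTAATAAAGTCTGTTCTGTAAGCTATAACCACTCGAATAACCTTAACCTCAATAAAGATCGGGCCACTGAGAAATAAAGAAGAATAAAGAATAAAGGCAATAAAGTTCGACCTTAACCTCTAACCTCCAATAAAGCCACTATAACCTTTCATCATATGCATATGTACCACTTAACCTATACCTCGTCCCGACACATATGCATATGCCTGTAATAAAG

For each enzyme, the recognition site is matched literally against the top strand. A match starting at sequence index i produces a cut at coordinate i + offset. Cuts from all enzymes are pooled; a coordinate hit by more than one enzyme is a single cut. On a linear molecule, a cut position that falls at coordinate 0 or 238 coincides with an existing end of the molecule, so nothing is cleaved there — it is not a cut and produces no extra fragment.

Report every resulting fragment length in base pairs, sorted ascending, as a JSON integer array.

[1,1,3,4,5,5,6,6,6,6,6,7,7,9,9,9,9,10,10,10,13,15,15,16,24,26]

Per-enzyme occurrences:
  ZebII (AATAAAG, off=2): starts [23, 71, 93, 103, 110, 119, 149, 231] → cuts [25, 73, 95, 105, 112, 121, 151, 233]
  HnxIV (CCACT, off=5): starts [49, 84, 156, 187] → cuts [54, 89, 161, 192]
  MvoIX (TAACCT, off=0): starts [1, 58, 64, 134, 141, 162, 192] → cuts [1, 58, 64, 134, 141, 162, 192]
  AzqVI (CTGT, off=3): starts [31, 36, 227] → cuts [34, 39, 230]
  WciVI (CATATG, off=4): starts [173, 179, 214, 220] → cuts [177, 183, 218, 224]

Pooled cuts: [1, 25, 34, 39, 54, 58, 64, 73, 89, 95, 105, 112, 121, 134, 141, 151, 161, 162, 177, 183, 192, 218, 224, 230, 233]

Fragment lengths:
  [0,1): 1 bp
  [1,25): 24 bp
  [25,34): 9 bp
  [34,39): 5 bp
  [39,54): 15 bp
  [54,58): 4 bp
  [58,64): 6 bp
  [64,73): 9 bp
  [73,89): 16 bp
  [89,95): 6 bp
  [95,105): 10 bp
  [105,112): 7 bp
  [112,121): 9 bp
  [121,134): 13 bp
  [134,141): 7 bp
  [141,151): 10 bp
  [151,161): 10 bp
  [161,162): 1 bp
  [162,177): 15 bp
  [177,183): 6 bp
  [183,192): 9 bp
  [192,218): 26 bp
  [218,224): 6 bp
  [224,230): 6 bp
  [230,233): 3 bp
  [233,238): 5 bp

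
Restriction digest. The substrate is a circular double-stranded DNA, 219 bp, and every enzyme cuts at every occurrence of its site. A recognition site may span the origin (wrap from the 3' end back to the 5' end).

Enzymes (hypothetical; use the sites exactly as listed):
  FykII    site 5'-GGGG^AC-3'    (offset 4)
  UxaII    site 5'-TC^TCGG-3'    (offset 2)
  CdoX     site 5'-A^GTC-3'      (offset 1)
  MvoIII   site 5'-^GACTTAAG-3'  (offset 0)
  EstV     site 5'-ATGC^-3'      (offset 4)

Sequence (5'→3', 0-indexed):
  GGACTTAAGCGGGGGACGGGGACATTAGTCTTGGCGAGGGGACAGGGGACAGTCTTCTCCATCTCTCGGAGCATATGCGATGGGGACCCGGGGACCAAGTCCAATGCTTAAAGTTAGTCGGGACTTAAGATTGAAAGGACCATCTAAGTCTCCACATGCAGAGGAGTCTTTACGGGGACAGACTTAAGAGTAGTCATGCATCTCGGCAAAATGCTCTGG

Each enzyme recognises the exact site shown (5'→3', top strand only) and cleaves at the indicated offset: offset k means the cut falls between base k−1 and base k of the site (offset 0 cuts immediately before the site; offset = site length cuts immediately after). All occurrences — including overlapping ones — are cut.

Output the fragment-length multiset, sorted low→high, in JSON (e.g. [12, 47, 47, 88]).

[1,3,3,3,5,5,6,6,6,6,7,7,7,8,9,9,12,12,12,12,13,13,14,14,26]

Per-enzyme occurrences:
  FykII (GGGGAC, off=4): starts [11, 17, 37, 44, 81, 89, 173, 217] → cuts [2, 15, 21, 41, 48, 85, 93, 177]
  UxaII (TCTCGG, off=2): starts [63, 200] → cuts [65, 202]
  CdoX (AGTC, off=1): starts [26, 50, 97, 115, 146, 164, 191] → cuts [27, 51, 98, 116, 147, 165, 192]
  MvoIII (GACTTAAG, off=0): starts [1, 121, 180] → cuts [1, 121, 180]
  EstV (ATGC, off=4): starts [74, 103, 155, 195, 210] → cuts [78, 107, 159, 199, 214]

Pooled cuts: [1, 2, 15, 21, 27, 41, 48, 51, 65, 78, 85, 93, 98, 107, 116, 121, 147, 159, 165, 177, 180, 192, 199, 202, 214]

Fragments:
  1→2: 1 bp
  2→15: 13 bp
  15→21: 6 bp
  21→27: 6 bp
  27→41: 14 bp
  41→48: 7 bp
  48→51: 3 bp
  51→65: 14 bp
  65→78: 13 bp
  78→85: 7 bp
  85→93: 8 bp
  93→98: 5 bp
  98→107: 9 bp
  107→116: 9 bp
  116→121: 5 bp
  121→147: 26 bp
  147→159: 12 bp
  159→165: 6 bp
  165→177: 12 bp
  177→180: 3 bp
  180→192: 12 bp
  192→199: 7 bp
  199→202: 3 bp
  202→214: 12 bp
  214→1 (wrap): 219-214+1 = 6 bp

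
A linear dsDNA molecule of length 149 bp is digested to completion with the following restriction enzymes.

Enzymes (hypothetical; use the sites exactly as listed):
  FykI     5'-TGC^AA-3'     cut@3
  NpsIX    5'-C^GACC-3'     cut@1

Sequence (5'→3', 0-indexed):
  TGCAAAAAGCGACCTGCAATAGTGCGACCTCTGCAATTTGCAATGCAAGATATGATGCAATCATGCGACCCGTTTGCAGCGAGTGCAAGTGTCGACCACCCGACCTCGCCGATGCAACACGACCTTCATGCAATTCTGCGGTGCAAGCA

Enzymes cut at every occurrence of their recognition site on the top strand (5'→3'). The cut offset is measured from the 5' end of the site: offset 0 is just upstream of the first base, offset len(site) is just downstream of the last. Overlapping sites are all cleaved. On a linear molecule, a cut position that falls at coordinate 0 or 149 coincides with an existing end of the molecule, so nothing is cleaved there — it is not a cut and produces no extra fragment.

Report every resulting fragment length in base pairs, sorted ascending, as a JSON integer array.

[3,5,5,5,7,7,7,7,8,8,8,9,11,12,13,14,20]

Scan for sites:
  FykI (TGCAA, off=3): starts [0, 14, 31, 38, 43, 55, 83, 112, 128, 141] → cuts [3, 17, 34, 41, 46, 58, 86, 115, 131, 144]
  NpsIX (CGACC, off=1): starts [9, 24, 65, 92, 100, 119] → cuts [10, 25, 66, 93, 101, 120]

Pooled cuts: [3, 10, 17, 25, 34, 41, 46, 58, 66, 86, 93, 101, 115, 120, 131, 144]

Fragments:
  [0,3): 3 bp
  [3,10): 7 bp
  [10,17): 7 bp
  [17,25): 8 bp
  [25,34): 9 bp
  [34,41): 7 bp
  [41,46): 5 bp
  [46,58): 12 bp
  [58,66): 8 bp
  [66,86): 20 bp
  [86,93): 7 bp
  [93,101): 8 bp
  [101,115): 14 bp
  [115,120): 5 bp
  [120,131): 11 bp
  [131,144): 13 bp
  [144,149): 5 bp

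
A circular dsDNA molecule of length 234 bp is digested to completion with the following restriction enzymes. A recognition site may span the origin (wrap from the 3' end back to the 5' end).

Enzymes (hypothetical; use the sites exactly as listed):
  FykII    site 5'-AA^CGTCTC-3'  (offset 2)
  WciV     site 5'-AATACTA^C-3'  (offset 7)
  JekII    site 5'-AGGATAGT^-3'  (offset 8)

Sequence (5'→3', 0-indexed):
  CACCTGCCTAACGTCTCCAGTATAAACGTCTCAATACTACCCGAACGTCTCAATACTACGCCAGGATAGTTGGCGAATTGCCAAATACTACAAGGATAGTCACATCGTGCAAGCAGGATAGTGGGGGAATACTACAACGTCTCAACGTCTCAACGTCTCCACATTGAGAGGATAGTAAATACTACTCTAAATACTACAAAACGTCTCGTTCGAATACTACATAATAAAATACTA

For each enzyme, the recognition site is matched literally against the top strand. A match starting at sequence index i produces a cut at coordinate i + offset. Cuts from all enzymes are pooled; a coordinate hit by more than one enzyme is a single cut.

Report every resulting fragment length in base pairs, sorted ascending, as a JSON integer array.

[3,5,6,8,8,8,10,11,12,12,12,13,13,15,15,18,20,22,23]

Scan for sites:
  FykII AACGTCTC/2: at [9, 24, 43, 135, 143, 151, 199] ⇒ [11, 26, 45, 137, 145, 153, 201]
  WciV AATACTAC/7: at [32, 51, 83, 127, 177, 189, 212, 227] ⇒ [0, 39, 58, 90, 134, 184, 196, 219]
  JekII AGGATAGT/8: at [62, 92, 114, 168] ⇒ [70, 100, 122, 176]

Pooled cuts: [0, 11, 26, 39, 45, 58, 70, 90, 100, 122, 134, 137, 145, 153, 176, 184, 196, 201, 219]

Fragment lengths:
  0→11: 11 bp
  11→26: 15 bp
  26→39: 13 bp
  39→45: 6 bp
  45→58: 13 bp
  58→70: 12 bp
  70→90: 20 bp
  90→100: 10 bp
  100→122: 22 bp
  122→134: 12 bp
  134→137: 3 bp
  137→145: 8 bp
  145→153: 8 bp
  153→176: 23 bp
  176→184: 8 bp
  184→196: 12 bp
  196→201: 5 bp
  201→219: 18 bp
  219→0 (wrap): 234-219+0 = 15 bp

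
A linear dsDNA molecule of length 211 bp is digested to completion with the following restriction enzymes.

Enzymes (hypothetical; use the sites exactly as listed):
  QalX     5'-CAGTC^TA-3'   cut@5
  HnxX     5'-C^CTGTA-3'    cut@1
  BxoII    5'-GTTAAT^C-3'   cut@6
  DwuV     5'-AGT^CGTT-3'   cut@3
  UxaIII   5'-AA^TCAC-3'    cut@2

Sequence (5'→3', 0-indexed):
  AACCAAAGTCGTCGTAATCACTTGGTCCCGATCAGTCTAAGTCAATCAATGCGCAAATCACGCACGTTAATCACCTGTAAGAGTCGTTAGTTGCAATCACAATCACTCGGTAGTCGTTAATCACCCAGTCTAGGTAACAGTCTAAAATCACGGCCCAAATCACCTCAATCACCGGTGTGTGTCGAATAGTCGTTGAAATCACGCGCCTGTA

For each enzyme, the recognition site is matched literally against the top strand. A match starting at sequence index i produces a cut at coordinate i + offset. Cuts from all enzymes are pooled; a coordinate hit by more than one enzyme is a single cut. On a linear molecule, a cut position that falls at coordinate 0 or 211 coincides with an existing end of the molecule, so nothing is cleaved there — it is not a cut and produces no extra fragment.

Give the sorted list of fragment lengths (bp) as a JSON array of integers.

Scan for sites:
  QalX CAGTCTA/5: at [32, 125, 137] ⇒ [37, 130, 142]
  HnxX CCTGTA/1: at [73, 205] ⇒ [74, 206]
  BxoII GTTAATC/6: at [65, 115] ⇒ [71, 121]
  DwuV AGTCGTT/3: at [81, 111, 187] ⇒ [84, 114, 190]
  UxaIII AATCAC/2: at [15, 55, 68, 94, 100, 118, 145, 157, 166, 196] ⇒ [17, 57, 70, 96, 102, 120, 147, 159, 168, 198]

All cut coordinates (distinct, sorted): [17, 37, 57, 70, 71, 74, 84, 96, 102, 114, 120, 121, 130, 142, 147, 159, 168, 190, 198, 206]

Fragment lengths:
  [0,17): 17 bp
  [17,37): 20 bp
  [37,57): 20 bp
  [57,70): 13 bp
  [70,71): 1 bp
  [71,74): 3 bp
  [74,84): 10 bp
  [84,96): 12 bp
  [96,102): 6 bp
  [102,114): 12 bp
  [114,120): 6 bp
  [120,121): 1 bp
  [121,130): 9 bp
  [130,142): 12 bp
  [142,147): 5 bp
  [147,159): 12 bp
  [159,168): 9 bp
  [168,190): 22 bp
  [190,198): 8 bp
  [198,206): 8 bp
  [206,211): 5 bp

[1,1,3,5,5,6,6,8,8,9,9,10,12,12,12,12,13,17,20,20,22]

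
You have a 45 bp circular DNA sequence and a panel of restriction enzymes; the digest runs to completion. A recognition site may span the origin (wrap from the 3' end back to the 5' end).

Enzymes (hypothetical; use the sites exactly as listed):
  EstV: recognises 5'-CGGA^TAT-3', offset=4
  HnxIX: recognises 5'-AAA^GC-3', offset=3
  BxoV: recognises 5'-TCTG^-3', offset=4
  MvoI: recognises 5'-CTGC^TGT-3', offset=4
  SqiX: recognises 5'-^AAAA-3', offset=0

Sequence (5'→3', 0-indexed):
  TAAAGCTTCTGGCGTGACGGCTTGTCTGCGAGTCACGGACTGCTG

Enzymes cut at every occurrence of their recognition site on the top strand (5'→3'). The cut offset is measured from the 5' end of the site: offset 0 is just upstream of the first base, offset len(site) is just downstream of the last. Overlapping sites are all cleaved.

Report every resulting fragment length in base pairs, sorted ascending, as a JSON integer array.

Site scan:
  EstV (CGGATAT, off=4): no sites
  HnxIX AAAGC/3: at [1] ⇒ [4]
  BxoV TCTG/4: at [7, 24] ⇒ [11, 28]
  MvoI CTGCTGT/4: at [39] ⇒ [43]
  SqiX (AAAA, off=0): no sites

Pooled cuts: [4, 11, 28, 43]

Fragment lengths:
  4→11: 7 bp
  11→28: 17 bp
  28→43: 15 bp
  43→4 (wrap): 45-43+4 = 6 bp

[6,7,15,17]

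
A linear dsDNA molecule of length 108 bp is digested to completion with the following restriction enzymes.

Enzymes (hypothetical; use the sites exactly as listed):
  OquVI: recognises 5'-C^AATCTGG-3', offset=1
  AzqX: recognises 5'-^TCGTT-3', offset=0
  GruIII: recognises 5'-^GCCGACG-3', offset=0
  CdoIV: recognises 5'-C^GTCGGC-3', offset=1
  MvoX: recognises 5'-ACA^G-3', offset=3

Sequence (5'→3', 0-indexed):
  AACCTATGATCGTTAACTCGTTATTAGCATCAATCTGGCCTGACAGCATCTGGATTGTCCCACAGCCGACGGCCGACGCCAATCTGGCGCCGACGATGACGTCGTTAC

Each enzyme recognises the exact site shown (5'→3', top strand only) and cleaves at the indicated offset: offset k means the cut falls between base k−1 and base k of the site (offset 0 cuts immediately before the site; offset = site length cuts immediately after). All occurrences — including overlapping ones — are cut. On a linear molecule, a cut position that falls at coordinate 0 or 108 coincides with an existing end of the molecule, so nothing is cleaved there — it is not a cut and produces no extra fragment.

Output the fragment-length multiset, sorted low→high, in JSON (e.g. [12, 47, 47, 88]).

[7,7,8,8,9,9,13,14,14,19]

Site scan:
  OquVI (CAATCTGG, off=1): starts [30, 79] → cuts [31, 80]
  AzqX (TCGTT, off=0): starts [9, 17, 101] → cuts [9, 17, 101]
  GruIII (GCCGACG, off=0): starts [64, 71, 88] → cuts [64, 71, 88]
  CdoIV (CGTCGGC, off=1): no sites
  MvoX (ACAG, off=3): starts [42, 61] → cuts [45, 64]

All cut coordinates (distinct, sorted): [9, 17, 31, 45, 64, 71, 80, 88, 101]

Fragment lengths:
  [0,9): 9 bp
  [9,17): 8 bp
  [17,31): 14 bp
  [31,45): 14 bp
  [45,64): 19 bp
  [64,71): 7 bp
  [71,80): 9 bp
  [80,88): 8 bp
  [88,101): 13 bp
  [101,108): 7 bp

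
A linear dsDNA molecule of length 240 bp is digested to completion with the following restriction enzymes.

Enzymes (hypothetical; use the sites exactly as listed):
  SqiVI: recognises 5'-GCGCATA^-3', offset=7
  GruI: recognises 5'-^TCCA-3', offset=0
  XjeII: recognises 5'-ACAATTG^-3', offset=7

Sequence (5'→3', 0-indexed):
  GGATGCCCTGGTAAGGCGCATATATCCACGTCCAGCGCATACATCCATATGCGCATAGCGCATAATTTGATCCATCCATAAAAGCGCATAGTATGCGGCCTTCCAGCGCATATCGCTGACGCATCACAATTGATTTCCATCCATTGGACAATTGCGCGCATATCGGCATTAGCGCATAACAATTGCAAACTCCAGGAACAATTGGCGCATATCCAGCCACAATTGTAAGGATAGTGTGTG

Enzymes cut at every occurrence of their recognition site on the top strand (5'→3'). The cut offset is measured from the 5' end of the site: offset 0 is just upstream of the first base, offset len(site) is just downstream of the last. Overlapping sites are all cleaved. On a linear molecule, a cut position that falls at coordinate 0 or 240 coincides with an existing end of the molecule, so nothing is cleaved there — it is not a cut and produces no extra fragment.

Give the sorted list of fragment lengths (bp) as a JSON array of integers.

Site scan:
  SqiVI GCGCATA/7: at [15, 34, 50, 57, 83, 105, 155, 171, 204] ⇒ [22, 41, 57, 64, 90, 112, 162, 178, 211]
  GruI TCCA/0: at [24, 30, 43, 70, 74, 101, 135, 139, 190, 211] ⇒ [24, 30, 43, 70, 74, 101, 135, 139, 190, 211]
  XjeII ACAATTG/7: at [125, 147, 178, 197, 218] ⇒ [132, 154, 185, 204, 225]

All cut coordinates (distinct, sorted): [22, 24, 30, 41, 43, 57, 64, 70, 74, 90, 101, 112, 132, 135, 139, 154, 162, 178, 185, 190, 204, 211, 225]

Fragments:
  [0,22): 22 bp
  [22,24): 2 bp
  [24,30): 6 bp
  [30,41): 11 bp
  [41,43): 2 bp
  [43,57): 14 bp
  [57,64): 7 bp
  [64,70): 6 bp
  [70,74): 4 bp
  [74,90): 16 bp
  [90,101): 11 bp
  [101,112): 11 bp
  [112,132): 20 bp
  [132,135): 3 bp
  [135,139): 4 bp
  [139,154): 15 bp
  [154,162): 8 bp
  [162,178): 16 bp
  [178,185): 7 bp
  [185,190): 5 bp
  [190,204): 14 bp
  [204,211): 7 bp
  [211,225): 14 bp
  [225,240): 15 bp

[2,2,3,4,4,5,6,6,7,7,7,8,11,11,11,14,14,14,15,15,16,16,20,22]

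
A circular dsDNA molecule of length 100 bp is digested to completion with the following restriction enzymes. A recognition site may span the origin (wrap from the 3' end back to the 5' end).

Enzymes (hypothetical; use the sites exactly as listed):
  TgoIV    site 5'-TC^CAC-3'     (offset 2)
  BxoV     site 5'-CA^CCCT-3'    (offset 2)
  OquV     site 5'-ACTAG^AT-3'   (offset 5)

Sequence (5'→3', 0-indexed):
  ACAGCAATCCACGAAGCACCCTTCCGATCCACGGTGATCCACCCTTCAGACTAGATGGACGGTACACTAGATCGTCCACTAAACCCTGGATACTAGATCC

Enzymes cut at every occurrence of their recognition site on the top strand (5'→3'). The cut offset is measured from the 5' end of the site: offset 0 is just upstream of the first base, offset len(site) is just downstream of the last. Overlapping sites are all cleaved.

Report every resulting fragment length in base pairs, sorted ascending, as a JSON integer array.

Scan for sites:
  TgoIV TCCAC/2: at [7, 27, 37, 74, 97] ⇒ [9, 29, 39, 76, 99]
  BxoV CACCCT/2: at [16, 39] ⇒ [18, 41]
  OquV ACTAGAT/5: at [49, 65, 91] ⇒ [54, 70, 96]

All cut coordinates (distinct, sorted): [9, 18, 29, 39, 41, 54, 70, 76, 96, 99]

Fragments:
  9→18: 9 bp
  18→29: 11 bp
  29→39: 10 bp
  39→41: 2 bp
  41→54: 13 bp
  54→70: 16 bp
  70→76: 6 bp
  76→96: 20 bp
  96→99: 3 bp
  99→9 (wrap): 100-99+9 = 10 bp

[2,3,6,9,10,10,11,13,16,20]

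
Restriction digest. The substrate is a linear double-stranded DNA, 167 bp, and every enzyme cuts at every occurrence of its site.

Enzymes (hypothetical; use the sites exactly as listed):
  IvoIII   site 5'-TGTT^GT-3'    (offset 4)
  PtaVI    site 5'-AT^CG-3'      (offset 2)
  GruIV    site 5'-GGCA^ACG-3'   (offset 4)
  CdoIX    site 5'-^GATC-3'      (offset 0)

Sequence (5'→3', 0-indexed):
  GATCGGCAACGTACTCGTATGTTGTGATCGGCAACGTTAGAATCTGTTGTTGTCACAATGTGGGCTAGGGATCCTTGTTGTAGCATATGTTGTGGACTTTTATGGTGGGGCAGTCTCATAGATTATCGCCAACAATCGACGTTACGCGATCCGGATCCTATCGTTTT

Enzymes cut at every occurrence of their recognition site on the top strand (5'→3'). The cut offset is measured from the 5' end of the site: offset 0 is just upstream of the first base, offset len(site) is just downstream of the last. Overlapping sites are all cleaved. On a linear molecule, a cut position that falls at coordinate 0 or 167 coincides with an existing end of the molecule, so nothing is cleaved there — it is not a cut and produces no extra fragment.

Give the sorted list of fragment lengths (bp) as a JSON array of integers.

Site scan:
  IvoIII (TGTTGT, off=4): starts [19, 44, 47, 75, 87] → cuts [23, 48, 51, 79, 91]
  PtaVI (ATCG, off=2): starts [1, 26, 124, 134, 159] → cuts [3, 28, 126, 136, 161]
  GruIV (GGCAACG, off=4): starts [4, 29] → cuts [8, 33]
  CdoIX (GATC, off=0): starts [0, 25, 69, 147, 153] → cuts [25, 69, 147, 153] (position 0 is a terminus of the linear molecule — no cut)

All cut coordinates (distinct, sorted): [3, 8, 23, 25, 28, 33, 48, 51, 69, 79, 91, 126, 136, 147, 153, 161]

Fragment lengths:
  [0,3): 3 bp
  [3,8): 5 bp
  [8,23): 15 bp
  [23,25): 2 bp
  [25,28): 3 bp
  [28,33): 5 bp
  [33,48): 15 bp
  [48,51): 3 bp
  [51,69): 18 bp
  [69,79): 10 bp
  [79,91): 12 bp
  [91,126): 35 bp
  [126,136): 10 bp
  [136,147): 11 bp
  [147,153): 6 bp
  [153,161): 8 bp
  [161,167): 6 bp

[2,3,3,3,5,5,6,6,8,10,10,11,12,15,15,18,35]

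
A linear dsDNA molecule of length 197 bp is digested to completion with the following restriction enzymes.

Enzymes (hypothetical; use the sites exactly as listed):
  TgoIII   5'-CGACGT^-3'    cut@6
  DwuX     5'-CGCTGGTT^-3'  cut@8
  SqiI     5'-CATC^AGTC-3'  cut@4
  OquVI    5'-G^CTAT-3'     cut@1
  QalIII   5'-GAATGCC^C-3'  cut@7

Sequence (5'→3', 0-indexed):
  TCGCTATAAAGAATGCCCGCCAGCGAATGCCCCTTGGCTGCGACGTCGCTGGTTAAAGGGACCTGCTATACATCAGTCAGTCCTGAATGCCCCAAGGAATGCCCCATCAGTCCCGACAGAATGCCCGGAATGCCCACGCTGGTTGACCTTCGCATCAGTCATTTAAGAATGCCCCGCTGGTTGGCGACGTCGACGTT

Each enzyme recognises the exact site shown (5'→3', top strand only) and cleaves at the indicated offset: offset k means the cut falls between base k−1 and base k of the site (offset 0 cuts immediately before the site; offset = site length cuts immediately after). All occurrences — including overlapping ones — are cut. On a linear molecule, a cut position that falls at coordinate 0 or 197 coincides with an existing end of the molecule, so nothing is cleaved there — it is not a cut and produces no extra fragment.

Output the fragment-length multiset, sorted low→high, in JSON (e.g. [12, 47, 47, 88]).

Scan for sites:
  TgoIII CGACGT/6: at [40, 184, 190] ⇒ [46, 190, 196]
  DwuX CGCTGGTT/8: at [46, 136, 174] ⇒ [54, 144, 182]
  SqiI CATCAGTC/4: at [70, 104, 152] ⇒ [74, 108, 156]
  OquVI GCTAT/1: at [2, 64] ⇒ [3, 65]
  QalIII GAATGCCC/7: at [10, 24, 84, 96, 118, 127, 166] ⇒ [17, 31, 91, 103, 125, 134, 173]

Pooled cuts: [3, 17, 31, 46, 54, 65, 74, 91, 103, 108, 125, 134, 144, 156, 173, 182, 190, 196]

Fragment lengths:
  [0,3): 3 bp
  [3,17): 14 bp
  [17,31): 14 bp
  [31,46): 15 bp
  [46,54): 8 bp
  [54,65): 11 bp
  [65,74): 9 bp
  [74,91): 17 bp
  [91,103): 12 bp
  [103,108): 5 bp
  [108,125): 17 bp
  [125,134): 9 bp
  [134,144): 10 bp
  [144,156): 12 bp
  [156,173): 17 bp
  [173,182): 9 bp
  [182,190): 8 bp
  [190,196): 6 bp
  [196,197): 1 bp

[1,3,5,6,8,8,9,9,9,10,11,12,12,14,14,15,17,17,17]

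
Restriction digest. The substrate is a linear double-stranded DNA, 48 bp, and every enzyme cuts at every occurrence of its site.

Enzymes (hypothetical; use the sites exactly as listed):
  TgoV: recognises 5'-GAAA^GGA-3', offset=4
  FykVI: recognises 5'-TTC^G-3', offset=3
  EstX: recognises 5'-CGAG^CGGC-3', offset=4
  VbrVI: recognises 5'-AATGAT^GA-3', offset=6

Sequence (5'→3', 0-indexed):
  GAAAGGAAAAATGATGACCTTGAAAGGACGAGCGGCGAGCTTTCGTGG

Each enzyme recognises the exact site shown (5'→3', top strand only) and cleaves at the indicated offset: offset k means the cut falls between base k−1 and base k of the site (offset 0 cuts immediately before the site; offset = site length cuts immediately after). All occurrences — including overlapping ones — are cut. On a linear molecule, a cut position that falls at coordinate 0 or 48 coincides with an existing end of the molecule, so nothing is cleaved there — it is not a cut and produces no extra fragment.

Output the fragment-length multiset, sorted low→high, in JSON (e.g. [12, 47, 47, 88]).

[4,4,7,10,11,12]

Site scan:
  TgoV (GAAAGGA, off=4): starts [0, 21] → cuts [4, 25]
  FykVI (TTCG, off=3): starts [41] → cuts [44]
  EstX (CGAGCGGC, off=4): starts [28] → cuts [32]
  VbrVI (AATGATGA, off=6): starts [9] → cuts [15]

All cut coordinates (distinct, sorted): [4, 15, 25, 32, 44]

Fragments:
  [0,4): 4 bp
  [4,15): 11 bp
  [15,25): 10 bp
  [25,32): 7 bp
  [32,44): 12 bp
  [44,48): 4 bp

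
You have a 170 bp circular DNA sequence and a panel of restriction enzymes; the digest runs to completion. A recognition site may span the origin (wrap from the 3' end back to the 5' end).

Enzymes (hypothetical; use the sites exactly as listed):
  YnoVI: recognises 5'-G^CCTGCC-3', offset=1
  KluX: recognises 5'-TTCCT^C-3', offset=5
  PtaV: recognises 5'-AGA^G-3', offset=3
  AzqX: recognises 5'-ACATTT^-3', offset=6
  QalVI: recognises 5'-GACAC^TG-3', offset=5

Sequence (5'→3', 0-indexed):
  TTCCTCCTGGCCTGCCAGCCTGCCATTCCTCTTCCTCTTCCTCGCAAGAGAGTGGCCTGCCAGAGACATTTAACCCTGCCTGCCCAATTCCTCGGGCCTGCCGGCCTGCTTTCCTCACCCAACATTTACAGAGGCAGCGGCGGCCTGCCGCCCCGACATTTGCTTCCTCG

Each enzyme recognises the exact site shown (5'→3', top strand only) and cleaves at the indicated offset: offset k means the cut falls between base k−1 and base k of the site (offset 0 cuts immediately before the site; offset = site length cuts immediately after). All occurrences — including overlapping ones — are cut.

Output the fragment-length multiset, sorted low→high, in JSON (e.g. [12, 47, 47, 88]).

Per-enzyme occurrences:
  YnoVI GCCTGCC/1: at [9, 17, 54, 77, 95, 142] ⇒ [10, 18, 55, 78, 96, 143]
  KluX TTCCTC/5: at [0, 25, 31, 37, 87, 110, 163] ⇒ [5, 30, 36, 42, 92, 115, 168]
  PtaV AGAG/3: at [46, 48, 61, 129] ⇒ [49, 51, 64, 132]
  AzqX ACATTT/6: at [65, 121, 155] ⇒ [71, 127, 161]
  QalVI (GACACTG, off=5): no sites

All cut coordinates (distinct, sorted): [5, 10, 18, 30, 36, 42, 49, 51, 55, 64, 71, 78, 92, 96, 115, 127, 132, 143, 161, 168]

Fragment lengths:
  5→10: 5 bp
  10→18: 8 bp
  18→30: 12 bp
  30→36: 6 bp
  36→42: 6 bp
  42→49: 7 bp
  49→51: 2 bp
  51→55: 4 bp
  55→64: 9 bp
  64→71: 7 bp
  71→78: 7 bp
  78→92: 14 bp
  92→96: 4 bp
  96→115: 19 bp
  115→127: 12 bp
  127→132: 5 bp
  132→143: 11 bp
  143→161: 18 bp
  161→168: 7 bp
  168→5 (wrap): 170-168+5 = 7 bp

[2,4,4,5,5,6,6,7,7,7,7,7,8,9,11,12,12,14,18,19]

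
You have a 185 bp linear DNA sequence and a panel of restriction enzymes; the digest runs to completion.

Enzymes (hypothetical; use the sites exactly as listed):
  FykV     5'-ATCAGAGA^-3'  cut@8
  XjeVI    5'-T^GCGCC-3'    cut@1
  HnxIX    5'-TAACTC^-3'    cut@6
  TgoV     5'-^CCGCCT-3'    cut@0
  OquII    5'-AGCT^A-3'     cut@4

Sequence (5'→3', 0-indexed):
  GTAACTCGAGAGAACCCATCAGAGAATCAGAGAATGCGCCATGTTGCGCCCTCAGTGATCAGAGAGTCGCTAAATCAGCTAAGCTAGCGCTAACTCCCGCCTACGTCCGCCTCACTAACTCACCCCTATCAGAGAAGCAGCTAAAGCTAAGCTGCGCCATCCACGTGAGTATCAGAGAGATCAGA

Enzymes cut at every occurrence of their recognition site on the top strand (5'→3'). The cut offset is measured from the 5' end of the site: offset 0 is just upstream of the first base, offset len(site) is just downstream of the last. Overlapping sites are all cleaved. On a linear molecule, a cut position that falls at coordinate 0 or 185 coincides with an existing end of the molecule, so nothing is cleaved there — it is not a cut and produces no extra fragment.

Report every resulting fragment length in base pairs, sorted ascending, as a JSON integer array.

Scan for sites:
  FykV ATCAGAGA/8: at [17, 25, 57, 127, 170] ⇒ [25, 33, 65, 135, 178]
  XjeVI TGCGCC/1: at [34, 44, 152] ⇒ [35, 45, 153]
  HnxIX TAACTC/6: at [1, 90, 115] ⇒ [7, 96, 121]
  TgoV CCGCCT/0: at [96, 106] ⇒ [96, 106]
  OquII AGCTA/4: at [76, 81, 138, 144] ⇒ [80, 85, 142, 148]

All cut coordinates (distinct, sorted): [7, 25, 33, 35, 45, 65, 80, 85, 96, 106, 121, 135, 142, 148, 153, 178]

Fragments:
  [0,7): 7 bp
  [7,25): 18 bp
  [25,33): 8 bp
  [33,35): 2 bp
  [35,45): 10 bp
  [45,65): 20 bp
  [65,80): 15 bp
  [80,85): 5 bp
  [85,96): 11 bp
  [96,106): 10 bp
  [106,121): 15 bp
  [121,135): 14 bp
  [135,142): 7 bp
  [142,148): 6 bp
  [148,153): 5 bp
  [153,178): 25 bp
  [178,185): 7 bp

[2,5,5,6,7,7,7,8,10,10,11,14,15,15,18,20,25]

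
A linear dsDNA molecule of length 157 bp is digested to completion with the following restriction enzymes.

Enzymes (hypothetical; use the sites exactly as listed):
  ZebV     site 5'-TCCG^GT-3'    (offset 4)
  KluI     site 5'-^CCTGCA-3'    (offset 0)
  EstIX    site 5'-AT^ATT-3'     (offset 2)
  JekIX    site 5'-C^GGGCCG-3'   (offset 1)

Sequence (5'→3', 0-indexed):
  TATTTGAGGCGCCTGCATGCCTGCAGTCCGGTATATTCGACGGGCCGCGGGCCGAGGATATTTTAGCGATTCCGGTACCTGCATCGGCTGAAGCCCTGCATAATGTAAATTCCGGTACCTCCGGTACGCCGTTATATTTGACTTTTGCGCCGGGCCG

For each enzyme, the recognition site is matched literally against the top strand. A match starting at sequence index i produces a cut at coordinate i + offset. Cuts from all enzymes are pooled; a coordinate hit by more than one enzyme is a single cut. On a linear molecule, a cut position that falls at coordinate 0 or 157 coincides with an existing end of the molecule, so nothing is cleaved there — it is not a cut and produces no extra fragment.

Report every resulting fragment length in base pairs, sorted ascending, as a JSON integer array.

[3,4,6,7,7,8,9,11,11,11,12,15,16,17,20]

Site scan:
  ZebV TCCGGT/4: at [26, 70, 110, 119] ⇒ [30, 74, 114, 123]
  KluI CCTGCA/0: at [11, 19, 77, 94] ⇒ [11, 19, 77, 94]
  EstIX ATATT/2: at [32, 57, 133] ⇒ [34, 59, 135]
  JekIX CGGGCCG/1: at [40, 47, 150] ⇒ [41, 48, 151]

Pooled cuts: [11, 19, 30, 34, 41, 48, 59, 74, 77, 94, 114, 123, 135, 151]

Fragments:
  [0,11): 11 bp
  [11,19): 8 bp
  [19,30): 11 bp
  [30,34): 4 bp
  [34,41): 7 bp
  [41,48): 7 bp
  [48,59): 11 bp
  [59,74): 15 bp
  [74,77): 3 bp
  [77,94): 17 bp
  [94,114): 20 bp
  [114,123): 9 bp
  [123,135): 12 bp
  [135,151): 16 bp
  [151,157): 6 bp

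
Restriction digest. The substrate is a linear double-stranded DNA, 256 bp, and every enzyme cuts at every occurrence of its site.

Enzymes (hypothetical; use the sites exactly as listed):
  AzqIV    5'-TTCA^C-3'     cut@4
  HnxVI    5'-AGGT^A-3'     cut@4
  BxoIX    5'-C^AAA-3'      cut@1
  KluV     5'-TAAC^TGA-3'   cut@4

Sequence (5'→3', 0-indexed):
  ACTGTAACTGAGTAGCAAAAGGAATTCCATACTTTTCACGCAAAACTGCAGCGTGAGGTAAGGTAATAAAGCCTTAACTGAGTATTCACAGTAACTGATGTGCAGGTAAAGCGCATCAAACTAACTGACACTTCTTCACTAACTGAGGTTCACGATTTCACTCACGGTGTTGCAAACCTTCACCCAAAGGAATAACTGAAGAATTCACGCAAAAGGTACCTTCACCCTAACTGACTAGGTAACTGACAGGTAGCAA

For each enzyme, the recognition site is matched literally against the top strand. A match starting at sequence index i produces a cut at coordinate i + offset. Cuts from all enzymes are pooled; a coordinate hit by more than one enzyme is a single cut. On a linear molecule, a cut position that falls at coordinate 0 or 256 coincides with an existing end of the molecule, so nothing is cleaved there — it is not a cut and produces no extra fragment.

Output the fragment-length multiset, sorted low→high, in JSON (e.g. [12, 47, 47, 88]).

[3,3,3,3,5,5,5,7,7,7,7,8,8,8,8,8,9,9,9,10,10,11,11,12,13,13,14,18,22]

Site scan:
  AzqIV (TTCAC, off=4): starts [34, 84, 134, 148, 156, 178, 203, 220] → cuts [38, 88, 138, 152, 160, 182, 207, 224]
  HnxVI (AGGTA, off=4): starts [55, 60, 103, 213, 236, 247] → cuts [59, 64, 107, 217, 240, 251]
  BxoIX (CAAA, off=1): starts [15, 40, 116, 172, 184, 209] → cuts [16, 41, 117, 173, 185, 210]
  KluV (TAACTGA, off=4): starts [4, 74, 91, 121, 139, 192, 227, 239] → cuts [8, 78, 95, 125, 143, 196, 231, 243]

All cut coordinates (distinct, sorted): [8, 16, 38, 41, 59, 64, 78, 88, 95, 107, 117, 125, 138, 143, 152, 160, 173, 182, 185, 196, 207, 210, 217, 224, 231, 240, 243, 251]

Fragments:
  [0,8): 8 bp
  [8,16): 8 bp
  [16,38): 22 bp
  [38,41): 3 bp
  [41,59): 18 bp
  [59,64): 5 bp
  [64,78): 14 bp
  [78,88): 10 bp
  [88,95): 7 bp
  [95,107): 12 bp
  [107,117): 10 bp
  [117,125): 8 bp
  [125,138): 13 bp
  [138,143): 5 bp
  [143,152): 9 bp
  [152,160): 8 bp
  [160,173): 13 bp
  [173,182): 9 bp
  [182,185): 3 bp
  [185,196): 11 bp
  [196,207): 11 bp
  [207,210): 3 bp
  [210,217): 7 bp
  [217,224): 7 bp
  [224,231): 7 bp
  [231,240): 9 bp
  [240,243): 3 bp
  [243,251): 8 bp
  [251,256): 5 bp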